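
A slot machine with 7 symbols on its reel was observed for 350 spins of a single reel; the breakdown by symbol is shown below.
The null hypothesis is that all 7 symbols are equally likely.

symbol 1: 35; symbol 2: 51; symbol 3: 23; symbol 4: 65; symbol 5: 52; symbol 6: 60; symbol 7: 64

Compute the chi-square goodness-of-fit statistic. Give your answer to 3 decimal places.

29.600

Under H₀ each category has probability 1/7, so each expected count is 350/7 = 50.
χ² = (35−50)²/50 + (51−50)²/50 + (23−50)²/50 + (65−50)²/50 + (52−50)²/50 + (60−50)²/50 + (64−50)²/50
   = 4.5000 + 0.0200 + 14.5800 + 4.5000 + 0.0800 + 2.0000 + 3.9200
Sum = 29.600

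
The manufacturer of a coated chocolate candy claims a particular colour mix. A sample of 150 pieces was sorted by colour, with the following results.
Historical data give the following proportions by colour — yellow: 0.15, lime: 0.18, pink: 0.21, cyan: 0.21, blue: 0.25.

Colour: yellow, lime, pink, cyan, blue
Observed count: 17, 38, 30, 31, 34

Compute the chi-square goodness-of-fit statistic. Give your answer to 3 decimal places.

Expected counts E_i = n·p_i: 150×0.15 = 22.5, 150×0.18 = 27, 150×0.21 = 31.5, 150×0.21 = 31.5, 150×0.25 = 37.5.
χ² = (17−22.5)²/22.5 + (38−27)²/27 + (30−31.5)²/31.5 + (31−31.5)²/31.5 + (34−37.5)²/37.5
   = 1.3444 + 4.4815 + 0.0714 + 0.0079 + 0.3267
Sum = 6.232

6.232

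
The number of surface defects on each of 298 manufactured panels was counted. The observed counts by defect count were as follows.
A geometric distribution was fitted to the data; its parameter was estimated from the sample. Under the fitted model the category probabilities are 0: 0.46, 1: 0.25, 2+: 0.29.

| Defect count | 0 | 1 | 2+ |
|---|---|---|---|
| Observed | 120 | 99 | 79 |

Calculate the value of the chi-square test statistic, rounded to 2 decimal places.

Expected counts E_i = n·p_i: 298×0.46 = 137.08, 298×0.25 = 74.5, 298×0.29 = 86.42.
0: (120 − 137.08)²/137.08 = 291.7264/137.08 = 2.128
1: (99 − 74.5)²/74.5 = 600.25/74.5 = 8.057
2+: (79 − 86.42)²/86.42 = 55.0564/86.42 = 0.637
Sum = 10.82

10.82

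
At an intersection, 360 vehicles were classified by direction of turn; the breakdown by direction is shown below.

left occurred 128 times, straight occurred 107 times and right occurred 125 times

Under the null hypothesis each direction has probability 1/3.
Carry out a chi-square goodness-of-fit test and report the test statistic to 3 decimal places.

2.150

Expected count for each of the 3 categories: 360/3 = 120.
χ² = (128−120)²/120 + (107−120)²/120 + (125−120)²/120
   = 0.5333 + 1.4083 + 0.2083
Sum = 2.150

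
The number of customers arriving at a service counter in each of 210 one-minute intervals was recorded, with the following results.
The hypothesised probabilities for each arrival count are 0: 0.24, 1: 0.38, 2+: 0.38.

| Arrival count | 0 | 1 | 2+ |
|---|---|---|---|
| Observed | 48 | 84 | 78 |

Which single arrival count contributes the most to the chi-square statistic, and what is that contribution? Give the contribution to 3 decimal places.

1, 0.221

Expected counts E_i = n·p_i: 210×0.24 = 50.4, 210×0.38 = 79.8, 210×0.38 = 79.8.
0: (48 − 50.4)²/50.4 = 5.76/50.4 = 0.1143
1: (84 − 79.8)²/79.8 = 17.64/79.8 = 0.2211
2+: (78 − 79.8)²/79.8 = 3.24/79.8 = 0.0406
The largest term is for 1: 0.221.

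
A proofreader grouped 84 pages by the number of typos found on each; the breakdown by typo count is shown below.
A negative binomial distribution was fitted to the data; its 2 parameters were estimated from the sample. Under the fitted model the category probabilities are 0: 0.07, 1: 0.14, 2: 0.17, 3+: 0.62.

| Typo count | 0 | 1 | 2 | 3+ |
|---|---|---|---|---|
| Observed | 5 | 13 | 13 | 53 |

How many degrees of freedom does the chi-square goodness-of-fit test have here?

1

There are k = 4 categories and 2 parameters estimated from the data, so df = 4 − 1 − 2 = 1.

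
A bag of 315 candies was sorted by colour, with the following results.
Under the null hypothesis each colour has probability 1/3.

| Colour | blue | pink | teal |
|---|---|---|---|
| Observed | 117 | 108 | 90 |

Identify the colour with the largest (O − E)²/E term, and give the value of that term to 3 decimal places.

Under H₀ each category has probability 1/3, so each expected count is 315/3 = 105.
blue: (117 − 105)²/105 = 144/105 = 1.3714
pink: (108 − 105)²/105 = 9/105 = 0.0857
teal: (90 − 105)²/105 = 225/105 = 2.1429
The largest term is for teal: 2.143.

teal, 2.143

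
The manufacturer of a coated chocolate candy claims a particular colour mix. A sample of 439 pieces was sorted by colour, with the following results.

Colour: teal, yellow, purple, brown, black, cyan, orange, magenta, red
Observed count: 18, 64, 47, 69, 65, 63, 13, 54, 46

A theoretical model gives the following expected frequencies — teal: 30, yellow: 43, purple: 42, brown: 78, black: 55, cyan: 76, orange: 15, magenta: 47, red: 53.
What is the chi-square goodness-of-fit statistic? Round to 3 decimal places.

teal: (18 − 30)²/30 = 144/30 = 4.8000
yellow: (64 − 43)²/43 = 441/43 = 10.2558
purple: (47 − 42)²/42 = 25/42 = 0.5952
brown: (69 − 78)²/78 = 81/78 = 1.0385
black: (65 − 55)²/55 = 100/55 = 1.8182
cyan: (63 − 76)²/76 = 169/76 = 2.2237
orange: (13 − 15)²/15 = 4/15 = 0.2667
magenta: (54 − 47)²/47 = 49/47 = 1.0426
red: (46 − 53)²/53 = 49/53 = 0.9245
Sum = 22.965

22.965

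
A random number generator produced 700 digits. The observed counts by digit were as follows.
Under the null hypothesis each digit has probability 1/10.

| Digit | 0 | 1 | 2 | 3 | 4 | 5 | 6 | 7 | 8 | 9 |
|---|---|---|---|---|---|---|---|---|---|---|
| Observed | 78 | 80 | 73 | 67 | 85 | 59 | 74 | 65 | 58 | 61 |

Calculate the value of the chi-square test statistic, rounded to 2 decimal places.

Expected count for each of the 10 categories: 700/10 = 70.
0: (78 − 70)²/70 = 64/70 = 0.914
1: (80 − 70)²/70 = 100/70 = 1.429
2: (73 − 70)²/70 = 9/70 = 0.129
3: (67 − 70)²/70 = 9/70 = 0.129
4: (85 − 70)²/70 = 225/70 = 3.214
5: (59 − 70)²/70 = 121/70 = 1.729
6: (74 − 70)²/70 = 16/70 = 0.229
7: (65 − 70)²/70 = 25/70 = 0.357
8: (58 − 70)²/70 = 144/70 = 2.057
9: (61 − 70)²/70 = 81/70 = 1.157
Sum = 11.34

11.34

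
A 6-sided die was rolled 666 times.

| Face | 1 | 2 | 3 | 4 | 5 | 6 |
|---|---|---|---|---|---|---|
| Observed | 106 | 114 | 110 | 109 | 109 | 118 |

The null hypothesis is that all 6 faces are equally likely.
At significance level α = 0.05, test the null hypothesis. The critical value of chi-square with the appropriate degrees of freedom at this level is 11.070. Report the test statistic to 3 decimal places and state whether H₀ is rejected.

0.829; do not reject

Under H₀ each category has probability 1/6, so each expected count is 666/6 = 111.
χ² = (106−111)²/111 + (114−111)²/111 + (110−111)²/111 + (109−111)²/111 + (109−111)²/111 + (118−111)²/111
   = 0.2252 + 0.0811 + 0.0090 + 0.0360 + 0.0360 + 0.4414
Sum = 0.829
df = 5. Since 0.829 < 11.070, we do not reject H₀.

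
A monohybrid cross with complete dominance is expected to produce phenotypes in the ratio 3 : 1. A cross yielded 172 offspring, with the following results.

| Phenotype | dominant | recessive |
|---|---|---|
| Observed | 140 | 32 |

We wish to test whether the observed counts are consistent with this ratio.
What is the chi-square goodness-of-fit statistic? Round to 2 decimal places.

Ratio total = 4. Expected counts: 172×3/4 = 129, 172×1/4 = 43.
cat            O        E   (O−E)²/E
dominant     140      129      0.938
recessive     32       43      2.814
Sum = 3.75

3.75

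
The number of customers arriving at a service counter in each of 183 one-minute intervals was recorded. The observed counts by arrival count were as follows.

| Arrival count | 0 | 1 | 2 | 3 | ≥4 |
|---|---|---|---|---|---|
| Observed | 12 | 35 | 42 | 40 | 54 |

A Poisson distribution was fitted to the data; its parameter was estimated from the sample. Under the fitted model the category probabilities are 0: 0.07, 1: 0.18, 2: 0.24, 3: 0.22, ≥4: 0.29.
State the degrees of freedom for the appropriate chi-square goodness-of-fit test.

There are k = 5 categories and 1 parameter estimated from the data, so df = 5 − 1 − 1 = 3.

3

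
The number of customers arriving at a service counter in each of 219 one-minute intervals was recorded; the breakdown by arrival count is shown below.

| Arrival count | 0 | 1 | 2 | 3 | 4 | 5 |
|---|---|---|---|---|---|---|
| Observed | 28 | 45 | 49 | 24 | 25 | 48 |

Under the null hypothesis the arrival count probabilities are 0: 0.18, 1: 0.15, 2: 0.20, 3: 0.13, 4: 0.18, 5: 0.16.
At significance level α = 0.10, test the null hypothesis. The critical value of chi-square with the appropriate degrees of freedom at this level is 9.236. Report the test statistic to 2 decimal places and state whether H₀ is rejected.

Expected counts E_i = n·p_i: 219×0.18 = 39.42, 219×0.15 = 32.85, 219×0.20 = 43.8, 219×0.13 = 28.47, 219×0.18 = 39.42, 219×0.16 = 35.04.
χ² = (28−39.42)²/39.42 + (45−32.85)²/32.85 + (49−43.8)²/43.8 + (24−28.47)²/28.47 + (25−39.42)²/39.42 + (48−35.04)²/35.04
   = 3.308 + 4.494 + 0.617 + 0.702 + 5.275 + 4.793
Sum = 19.19
df = 5. Since 19.19 > 9.236, we reject H₀.

19.19; reject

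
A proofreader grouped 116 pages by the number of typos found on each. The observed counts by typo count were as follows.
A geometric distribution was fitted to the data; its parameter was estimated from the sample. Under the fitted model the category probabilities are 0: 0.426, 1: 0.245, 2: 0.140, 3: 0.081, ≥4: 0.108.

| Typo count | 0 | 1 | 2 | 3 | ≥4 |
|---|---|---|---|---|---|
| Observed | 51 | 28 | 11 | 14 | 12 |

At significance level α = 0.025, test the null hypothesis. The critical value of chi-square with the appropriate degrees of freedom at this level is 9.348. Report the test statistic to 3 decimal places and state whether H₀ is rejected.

4.026; do not reject

Expected counts E_i = n·p_i: 116×0.426 = 49.416, 116×0.245 = 28.42, 116×0.140 = 16.24, 116×0.081 = 9.396, 116×0.108 = 12.528.
0: (51 − 49.416)²/49.416 = 2.509056/49.416 = 0.0508
1: (28 − 28.42)²/28.42 = 0.1764/28.42 = 0.0062
2: (11 − 16.24)²/16.24 = 27.4576/16.24 = 1.6907
3: (14 − 9.396)²/9.396 = 21.196816/9.396 = 2.2559
≥4: (12 − 12.528)²/12.528 = 0.278784/12.528 = 0.0223
Sum = 4.026
df = 3. Since 4.026 < 9.348, we do not reject H₀.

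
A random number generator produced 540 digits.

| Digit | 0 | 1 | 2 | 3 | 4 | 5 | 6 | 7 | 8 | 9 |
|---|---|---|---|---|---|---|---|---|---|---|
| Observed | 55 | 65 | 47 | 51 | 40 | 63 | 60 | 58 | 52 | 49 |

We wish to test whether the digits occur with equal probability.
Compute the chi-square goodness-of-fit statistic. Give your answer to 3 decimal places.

9.963

Under H₀ each category has probability 1/10, so each expected count is 540/10 = 54.
χ² = (55−54)²/54 + (65−54)²/54 + (47−54)²/54 + (51−54)²/54 + (40−54)²/54 + (63−54)²/54 + (60−54)²/54 + (58−54)²/54 + (52−54)²/54 + (49−54)²/54
   = 0.0185 + 2.2407 + 0.9074 + 0.1667 + 3.6296 + 1.5000 + 0.6667 + 0.2963 + 0.0741 + 0.4630
Sum = 9.963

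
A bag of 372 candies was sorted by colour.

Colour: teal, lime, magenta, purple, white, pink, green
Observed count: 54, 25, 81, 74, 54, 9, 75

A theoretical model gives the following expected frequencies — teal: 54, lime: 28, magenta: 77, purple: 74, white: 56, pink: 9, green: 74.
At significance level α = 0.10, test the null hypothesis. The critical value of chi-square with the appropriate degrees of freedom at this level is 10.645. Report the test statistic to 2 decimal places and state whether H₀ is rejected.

0.61; do not reject

teal: (54 − 54)²/54 = 0/54 = 0.000
lime: (25 − 28)²/28 = 9/28 = 0.321
magenta: (81 − 77)²/77 = 16/77 = 0.208
purple: (74 − 74)²/74 = 0/74 = 0.000
white: (54 − 56)²/56 = 4/56 = 0.071
pink: (9 − 9)²/9 = 0/9 = 0.000
green: (75 − 74)²/74 = 1/74 = 0.014
Sum = 0.61
df = 6. Since 0.61 < 10.645, we do not reject H₀.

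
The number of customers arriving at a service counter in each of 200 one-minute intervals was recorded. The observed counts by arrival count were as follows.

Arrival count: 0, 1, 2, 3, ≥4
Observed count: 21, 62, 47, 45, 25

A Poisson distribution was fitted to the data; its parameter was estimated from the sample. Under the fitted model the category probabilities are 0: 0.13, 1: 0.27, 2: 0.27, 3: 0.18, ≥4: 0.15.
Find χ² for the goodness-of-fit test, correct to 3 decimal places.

6.137

Expected counts E_i = n·p_i: 200×0.13 = 26, 200×0.27 = 54, 200×0.27 = 54, 200×0.18 = 36, 200×0.15 = 30.
cat         O        E   (O−E)²/E
0          21       26     0.9615
1          62       54     1.1852
2          47       54     0.9074
3          45       36     2.2500
≥4         25       30     0.8333
Sum = 6.137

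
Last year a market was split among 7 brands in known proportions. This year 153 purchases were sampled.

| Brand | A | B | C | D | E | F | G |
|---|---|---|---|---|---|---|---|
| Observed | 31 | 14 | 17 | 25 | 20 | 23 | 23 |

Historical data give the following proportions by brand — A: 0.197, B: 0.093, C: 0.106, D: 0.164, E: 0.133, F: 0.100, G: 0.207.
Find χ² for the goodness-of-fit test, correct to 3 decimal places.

6.321

Expected counts E_i = n·p_i: 153×0.197 = 30.141, 153×0.093 = 14.229, 153×0.106 = 16.218, 153×0.164 = 25.092, 153×0.133 = 20.349, 153×0.100 = 15.3, 153×0.207 = 31.671.
cat         O        E   (O−E)²/E
A          31   30.141     0.0245
B          14   14.229     0.0037
C          17   16.218     0.0377
D          25   25.092     0.0003
E          20   20.349     0.0060
F          23     15.3     3.8752
G          23   31.671     2.3740
Sum = 6.321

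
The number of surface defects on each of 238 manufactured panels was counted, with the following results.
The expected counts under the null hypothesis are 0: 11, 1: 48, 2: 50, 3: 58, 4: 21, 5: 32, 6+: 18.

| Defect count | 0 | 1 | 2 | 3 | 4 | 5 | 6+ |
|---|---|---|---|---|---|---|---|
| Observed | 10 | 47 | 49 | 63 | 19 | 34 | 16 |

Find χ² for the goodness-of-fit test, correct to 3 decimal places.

χ² = (10−11)²/11 + (47−48)²/48 + (49−50)²/50 + (63−58)²/58 + (19−21)²/21 + (34−32)²/32 + (16−18)²/18
   = 0.0909 + 0.0208 + 0.0200 + 0.4310 + 0.1905 + 0.1250 + 0.2222
Sum = 1.100

1.100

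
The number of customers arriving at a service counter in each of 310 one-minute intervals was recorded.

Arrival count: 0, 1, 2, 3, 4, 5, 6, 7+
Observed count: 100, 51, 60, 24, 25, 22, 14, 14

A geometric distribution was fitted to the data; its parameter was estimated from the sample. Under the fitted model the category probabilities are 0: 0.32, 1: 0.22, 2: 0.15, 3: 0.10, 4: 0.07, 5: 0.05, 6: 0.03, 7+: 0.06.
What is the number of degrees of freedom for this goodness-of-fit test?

There are k = 8 categories and 1 parameter estimated from the data, so df = 8 − 1 − 1 = 6.

6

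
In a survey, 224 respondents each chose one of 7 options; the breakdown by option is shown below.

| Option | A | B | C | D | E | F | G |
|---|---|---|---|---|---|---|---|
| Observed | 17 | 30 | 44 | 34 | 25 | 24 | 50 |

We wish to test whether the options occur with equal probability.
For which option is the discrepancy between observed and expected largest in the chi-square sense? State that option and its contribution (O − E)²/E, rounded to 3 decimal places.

Expected count for each of the 7 categories: 224/7 = 32.
A: (17 − 32)²/32 = 225/32 = 7.0313
B: (30 − 32)²/32 = 4/32 = 0.1250
C: (44 − 32)²/32 = 144/32 = 4.5000
D: (34 − 32)²/32 = 4/32 = 0.1250
E: (25 − 32)²/32 = 49/32 = 1.5313
F: (24 − 32)²/32 = 64/32 = 2.0000
G: (50 − 32)²/32 = 324/32 = 10.1250
The largest term is for G: 10.125.

G, 10.125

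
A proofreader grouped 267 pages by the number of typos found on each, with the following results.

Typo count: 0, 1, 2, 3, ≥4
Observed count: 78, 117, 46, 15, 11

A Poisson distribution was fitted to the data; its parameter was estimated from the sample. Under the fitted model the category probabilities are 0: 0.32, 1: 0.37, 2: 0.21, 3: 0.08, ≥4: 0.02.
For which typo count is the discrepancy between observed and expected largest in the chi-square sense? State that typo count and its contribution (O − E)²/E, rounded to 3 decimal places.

Expected counts E_i = n·p_i: 267×0.32 = 85.44, 267×0.37 = 98.79, 267×0.21 = 56.07, 267×0.08 = 21.36, 267×0.02 = 5.34.
0: (78 − 85.44)²/85.44 = 55.3536/85.44 = 0.6479
1: (117 − 98.79)²/98.79 = 331.6041/98.79 = 3.3567
2: (46 − 56.07)²/56.07 = 101.4049/56.07 = 1.8085
3: (15 − 21.36)²/21.36 = 40.4496/21.36 = 1.8937
≥4: (11 − 5.34)²/5.34 = 32.0356/5.34 = 5.9992
The largest term is for ≥4: 5.999.

≥4, 5.999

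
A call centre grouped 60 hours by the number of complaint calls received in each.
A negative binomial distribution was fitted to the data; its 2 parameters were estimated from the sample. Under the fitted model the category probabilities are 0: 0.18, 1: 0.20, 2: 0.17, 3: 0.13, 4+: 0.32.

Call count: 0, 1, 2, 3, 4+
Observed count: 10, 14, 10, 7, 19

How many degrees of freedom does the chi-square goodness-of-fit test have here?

2

There are k = 5 categories and 2 parameters estimated from the data, so df = 5 − 1 − 2 = 2.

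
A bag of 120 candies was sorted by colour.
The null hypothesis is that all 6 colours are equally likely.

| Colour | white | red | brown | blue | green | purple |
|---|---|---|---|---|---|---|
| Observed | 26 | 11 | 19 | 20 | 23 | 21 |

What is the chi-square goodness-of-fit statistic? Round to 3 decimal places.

Under H₀ each category has probability 1/6, so each expected count is 120/6 = 20.
cat         O        E   (O−E)²/E
white      26       20     1.8000
red        11       20     4.0500
brown      19       20     0.0500
blue       20       20     0.0000
green      23       20     0.4500
purple     21       20     0.0500
Sum = 6.400

6.400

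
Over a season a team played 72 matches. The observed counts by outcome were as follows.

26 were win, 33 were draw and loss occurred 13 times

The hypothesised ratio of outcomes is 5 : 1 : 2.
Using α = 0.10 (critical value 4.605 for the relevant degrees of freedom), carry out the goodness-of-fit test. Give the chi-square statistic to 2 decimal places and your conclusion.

Ratio total = 8. Expected counts: 72×5/8 = 45, 72×1/8 = 9, 72×2/8 = 18.
cat         O        E   (O−E)²/E
win        26       45      8.022
draw       33        9     64.000
loss       13       18      1.389
Sum = 73.41
df = 2. Since 73.41 > 4.605, we reject H₀.

73.41; reject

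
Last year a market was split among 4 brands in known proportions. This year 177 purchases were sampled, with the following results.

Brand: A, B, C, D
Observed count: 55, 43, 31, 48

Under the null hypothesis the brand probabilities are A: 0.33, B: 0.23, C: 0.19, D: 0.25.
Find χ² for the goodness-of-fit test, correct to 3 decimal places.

Expected counts E_i = n·p_i: 177×0.33 = 58.41, 177×0.23 = 40.71, 177×0.19 = 33.63, 177×0.25 = 44.25.
χ² = (55−58.41)²/58.41 + (43−40.71)²/40.71 + (31−33.63)²/33.63 + (48−44.25)²/44.25
   = 0.1991 + 0.1288 + 0.2057 + 0.3178
Sum = 0.851

0.851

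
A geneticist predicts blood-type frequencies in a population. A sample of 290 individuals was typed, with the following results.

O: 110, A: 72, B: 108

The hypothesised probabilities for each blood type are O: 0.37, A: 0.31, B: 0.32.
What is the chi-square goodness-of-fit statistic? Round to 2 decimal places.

Expected counts E_i = n·p_i: 290×0.37 = 107.3, 290×0.31 = 89.9, 290×0.32 = 92.8.
O: (110 − 107.3)²/107.3 = 7.29/107.3 = 0.068
A: (72 − 89.9)²/89.9 = 320.41/89.9 = 3.564
B: (108 − 92.8)²/92.8 = 231.04/92.8 = 2.490
Sum = 6.12

6.12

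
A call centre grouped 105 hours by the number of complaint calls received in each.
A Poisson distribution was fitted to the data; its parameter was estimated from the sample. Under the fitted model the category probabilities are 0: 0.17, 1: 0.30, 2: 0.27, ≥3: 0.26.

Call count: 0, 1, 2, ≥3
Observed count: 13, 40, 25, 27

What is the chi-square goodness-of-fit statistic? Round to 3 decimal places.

4.011

Expected counts E_i = n·p_i: 105×0.17 = 17.85, 105×0.30 = 31.5, 105×0.27 = 28.35, 105×0.26 = 27.3.
0: (13 − 17.85)²/17.85 = 23.5225/17.85 = 1.3178
1: (40 − 31.5)²/31.5 = 72.25/31.5 = 2.2937
2: (25 − 28.35)²/28.35 = 11.2225/28.35 = 0.3959
≥3: (27 − 27.3)²/27.3 = 0.09/27.3 = 0.0033
Sum = 4.011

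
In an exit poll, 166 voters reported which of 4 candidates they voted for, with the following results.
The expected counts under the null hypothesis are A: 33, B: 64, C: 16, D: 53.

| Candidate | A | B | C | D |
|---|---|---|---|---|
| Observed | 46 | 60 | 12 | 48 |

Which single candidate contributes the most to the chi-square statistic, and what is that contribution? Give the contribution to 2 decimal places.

A, 5.12

χ² = (46−33)²/33 + (60−64)²/64 + (12−16)²/16 + (48−53)²/53
   = 5.121 + 0.250 + 1.000 + 0.472
The largest term is for A: 5.12.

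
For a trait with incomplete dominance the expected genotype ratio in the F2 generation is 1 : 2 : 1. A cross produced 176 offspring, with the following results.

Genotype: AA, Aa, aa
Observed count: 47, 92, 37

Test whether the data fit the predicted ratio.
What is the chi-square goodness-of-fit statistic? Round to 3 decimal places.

Ratio total = 4. Expected counts: 176×1/4 = 44, 176×2/4 = 88, 176×1/4 = 44.
AA: (47 − 44)²/44 = 9/44 = 0.2045
Aa: (92 − 88)²/88 = 16/88 = 0.1818
aa: (37 − 44)²/44 = 49/44 = 1.1136
Sum = 1.500

1.500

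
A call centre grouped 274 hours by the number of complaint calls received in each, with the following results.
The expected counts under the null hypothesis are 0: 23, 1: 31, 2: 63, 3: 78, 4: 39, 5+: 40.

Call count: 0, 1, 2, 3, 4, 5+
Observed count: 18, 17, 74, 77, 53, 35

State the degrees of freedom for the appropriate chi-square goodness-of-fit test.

5

There are k = 6 categories and no parameters were estimated from the data, so df = 6 − 1 = 5.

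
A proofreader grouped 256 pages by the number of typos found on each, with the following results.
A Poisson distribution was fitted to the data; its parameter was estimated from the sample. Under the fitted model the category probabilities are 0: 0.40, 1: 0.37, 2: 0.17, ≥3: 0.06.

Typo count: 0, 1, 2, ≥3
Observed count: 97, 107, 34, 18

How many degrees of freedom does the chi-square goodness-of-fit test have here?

There are k = 4 categories and 1 parameter estimated from the data, so df = 4 − 1 − 1 = 2.

2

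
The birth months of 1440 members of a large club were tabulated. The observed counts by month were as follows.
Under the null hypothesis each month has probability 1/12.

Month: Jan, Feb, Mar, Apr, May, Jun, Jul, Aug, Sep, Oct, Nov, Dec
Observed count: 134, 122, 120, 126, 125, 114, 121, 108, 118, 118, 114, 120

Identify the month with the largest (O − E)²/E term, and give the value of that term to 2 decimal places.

Expected count for each of the 12 categories: 1440/12 = 120.
Jan: (134 − 120)²/120 = 196/120 = 1.633
Feb: (122 − 120)²/120 = 4/120 = 0.033
Mar: (120 − 120)²/120 = 0/120 = 0.000
Apr: (126 − 120)²/120 = 36/120 = 0.300
May: (125 − 120)²/120 = 25/120 = 0.208
Jun: (114 − 120)²/120 = 36/120 = 0.300
Jul: (121 − 120)²/120 = 1/120 = 0.008
Aug: (108 − 120)²/120 = 144/120 = 1.200
Sep: (118 − 120)²/120 = 4/120 = 0.033
Oct: (118 − 120)²/120 = 4/120 = 0.033
Nov: (114 − 120)²/120 = 36/120 = 0.300
Dec: (120 − 120)²/120 = 0/120 = 0.000
The largest term is for Jan: 1.63.

Jan, 1.63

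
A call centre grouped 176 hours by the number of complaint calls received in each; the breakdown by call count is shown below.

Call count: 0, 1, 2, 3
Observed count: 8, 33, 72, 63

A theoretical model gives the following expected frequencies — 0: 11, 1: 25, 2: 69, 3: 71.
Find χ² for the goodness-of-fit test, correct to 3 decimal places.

cat         O        E   (O−E)²/E
0           8       11     0.8182
1          33       25     2.5600
2          72       69     0.1304
3          63       71     0.9014
Sum = 4.410

4.410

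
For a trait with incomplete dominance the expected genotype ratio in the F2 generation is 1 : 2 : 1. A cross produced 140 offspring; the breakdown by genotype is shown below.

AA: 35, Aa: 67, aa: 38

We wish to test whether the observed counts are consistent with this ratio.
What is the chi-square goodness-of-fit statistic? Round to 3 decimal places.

Ratio total = 4. Expected counts: 140×1/4 = 35, 140×2/4 = 70, 140×1/4 = 35.
cat         O        E   (O−E)²/E
AA         35       35     0.0000
Aa         67       70     0.1286
aa         38       35     0.2571
Sum = 0.386

0.386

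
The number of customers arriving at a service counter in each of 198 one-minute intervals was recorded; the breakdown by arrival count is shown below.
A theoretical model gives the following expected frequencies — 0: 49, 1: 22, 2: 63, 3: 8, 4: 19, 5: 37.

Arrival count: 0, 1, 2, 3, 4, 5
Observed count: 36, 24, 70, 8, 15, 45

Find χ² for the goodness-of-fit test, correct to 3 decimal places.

6.980

0: (36 − 49)²/49 = 169/49 = 3.4490
1: (24 − 22)²/22 = 4/22 = 0.1818
2: (70 − 63)²/63 = 49/63 = 0.7778
3: (8 − 8)²/8 = 0/8 = 0.0000
4: (15 − 19)²/19 = 16/19 = 0.8421
5: (45 − 37)²/37 = 64/37 = 1.7297
Sum = 6.980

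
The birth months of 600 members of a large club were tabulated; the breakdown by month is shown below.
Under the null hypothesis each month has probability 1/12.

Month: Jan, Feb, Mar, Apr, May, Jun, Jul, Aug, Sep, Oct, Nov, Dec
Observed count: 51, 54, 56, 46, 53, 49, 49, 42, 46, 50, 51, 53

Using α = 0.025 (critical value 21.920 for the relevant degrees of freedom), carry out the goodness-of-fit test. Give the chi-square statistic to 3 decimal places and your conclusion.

3.400; do not reject

Expected count for each of the 12 categories: 600/12 = 50.
Jan: (51 − 50)²/50 = 1/50 = 0.0200
Feb: (54 − 50)²/50 = 16/50 = 0.3200
Mar: (56 − 50)²/50 = 36/50 = 0.7200
Apr: (46 − 50)²/50 = 16/50 = 0.3200
May: (53 − 50)²/50 = 9/50 = 0.1800
Jun: (49 − 50)²/50 = 1/50 = 0.0200
Jul: (49 − 50)²/50 = 1/50 = 0.0200
Aug: (42 − 50)²/50 = 64/50 = 1.2800
Sep: (46 − 50)²/50 = 16/50 = 0.3200
Oct: (50 − 50)²/50 = 0/50 = 0.0000
Nov: (51 − 50)²/50 = 1/50 = 0.0200
Dec: (53 − 50)²/50 = 9/50 = 0.1800
Sum = 3.400
df = 11. Since 3.400 < 21.920, we do not reject H₀.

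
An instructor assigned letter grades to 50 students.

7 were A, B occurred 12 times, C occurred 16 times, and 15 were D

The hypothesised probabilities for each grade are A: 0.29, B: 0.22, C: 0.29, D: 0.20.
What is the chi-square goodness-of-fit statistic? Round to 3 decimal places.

6.625

Expected counts E_i = n·p_i: 50×0.29 = 14.5, 50×0.22 = 11, 50×0.29 = 14.5, 50×0.20 = 10.
cat         O        E   (O−E)²/E
A           7     14.5     3.8793
B          12       11     0.0909
C          16     14.5     0.1552
D          15       10     2.5000
Sum = 6.625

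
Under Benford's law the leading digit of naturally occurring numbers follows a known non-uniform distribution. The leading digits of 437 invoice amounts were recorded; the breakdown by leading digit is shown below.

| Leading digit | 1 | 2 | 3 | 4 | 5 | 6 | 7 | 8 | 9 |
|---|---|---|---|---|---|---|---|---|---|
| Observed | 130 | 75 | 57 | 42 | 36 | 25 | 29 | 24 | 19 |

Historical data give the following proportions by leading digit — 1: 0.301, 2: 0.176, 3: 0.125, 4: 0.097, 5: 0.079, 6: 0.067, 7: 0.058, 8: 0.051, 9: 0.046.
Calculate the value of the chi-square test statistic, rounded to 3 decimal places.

1.580

Expected counts E_i = n·p_i: 437×0.301 = 131.537, 437×0.176 = 76.912, 437×0.125 = 54.625, 437×0.097 = 42.389, 437×0.079 = 34.523, 437×0.067 = 29.279, 437×0.058 = 25.346, 437×0.051 = 22.287, 437×0.046 = 20.102.
cat         O        E   (O−E)²/E
1         130  131.537     0.0180
2          75   76.912     0.0475
3          57   54.625     0.1033
4          42   42.389     0.0036
5          36   34.523     0.0632
6          25   29.279     0.6254
7          29   25.346     0.5268
8          24   22.287     0.1317
9          19   20.102     0.0604
Sum = 1.580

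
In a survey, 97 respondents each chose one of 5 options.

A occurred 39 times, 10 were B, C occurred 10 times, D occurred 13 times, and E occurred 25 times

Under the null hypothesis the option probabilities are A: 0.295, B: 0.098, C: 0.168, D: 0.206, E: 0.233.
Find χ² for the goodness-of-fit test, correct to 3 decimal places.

8.921

Expected counts E_i = n·p_i: 97×0.295 = 28.615, 97×0.098 = 9.506, 97×0.168 = 16.296, 97×0.206 = 19.982, 97×0.233 = 22.601.
A: (39 − 28.615)²/28.615 = 107.848225/28.615 = 3.7689
B: (10 − 9.506)²/9.506 = 0.244036/9.506 = 0.0257
C: (10 − 16.296)²/16.296 = 39.639616/16.296 = 2.4325
D: (13 − 19.982)²/19.982 = 48.748324/19.982 = 2.4396
E: (25 − 22.601)²/22.601 = 5.755201/22.601 = 0.2546
Sum = 8.921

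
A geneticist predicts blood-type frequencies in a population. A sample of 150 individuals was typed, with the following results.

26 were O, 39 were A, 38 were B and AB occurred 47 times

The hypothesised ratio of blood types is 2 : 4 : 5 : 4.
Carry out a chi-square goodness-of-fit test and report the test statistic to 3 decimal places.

5.930

Ratio total = 15. Expected counts: 150×2/15 = 20, 150×4/15 = 40, 150×5/15 = 50, 150×4/15 = 40.
χ² = (26−20)²/20 + (39−40)²/40 + (38−50)²/50 + (47−40)²/40
   = 1.8000 + 0.0250 + 2.8800 + 1.2250
Sum = 5.930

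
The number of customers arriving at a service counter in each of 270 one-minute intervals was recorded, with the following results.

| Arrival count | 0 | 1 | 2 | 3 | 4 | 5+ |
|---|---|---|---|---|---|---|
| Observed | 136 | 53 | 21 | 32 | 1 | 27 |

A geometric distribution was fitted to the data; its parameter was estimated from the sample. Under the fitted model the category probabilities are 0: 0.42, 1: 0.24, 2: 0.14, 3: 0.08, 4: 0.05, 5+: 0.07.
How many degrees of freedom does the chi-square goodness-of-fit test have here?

4

There are k = 6 categories and 1 parameter estimated from the data, so df = 6 − 1 − 1 = 4.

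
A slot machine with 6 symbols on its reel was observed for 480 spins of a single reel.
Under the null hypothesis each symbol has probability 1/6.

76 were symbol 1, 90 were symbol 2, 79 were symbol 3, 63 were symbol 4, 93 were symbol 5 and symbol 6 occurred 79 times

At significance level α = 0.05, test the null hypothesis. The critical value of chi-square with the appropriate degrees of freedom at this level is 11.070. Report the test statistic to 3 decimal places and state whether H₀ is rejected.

Under H₀ each category has probability 1/6, so each expected count is 480/6 = 80.
χ² = (76−80)²/80 + (90−80)²/80 + (79−80)²/80 + (63−80)²/80 + (93−80)²/80 + (79−80)²/80
   = 0.2000 + 1.2500 + 0.0125 + 3.6125 + 2.1125 + 0.0125
Sum = 7.200
df = 5. Since 7.200 < 11.070, we do not reject H₀.

7.200; do not reject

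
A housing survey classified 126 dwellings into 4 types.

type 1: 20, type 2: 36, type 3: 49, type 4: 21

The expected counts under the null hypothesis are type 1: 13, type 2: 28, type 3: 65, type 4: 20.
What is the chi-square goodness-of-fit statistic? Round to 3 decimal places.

10.043

type 1: (20 − 13)²/13 = 49/13 = 3.7692
type 2: (36 − 28)²/28 = 64/28 = 2.2857
type 3: (49 − 65)²/65 = 256/65 = 3.9385
type 4: (21 − 20)²/20 = 1/20 = 0.0500
Sum = 10.043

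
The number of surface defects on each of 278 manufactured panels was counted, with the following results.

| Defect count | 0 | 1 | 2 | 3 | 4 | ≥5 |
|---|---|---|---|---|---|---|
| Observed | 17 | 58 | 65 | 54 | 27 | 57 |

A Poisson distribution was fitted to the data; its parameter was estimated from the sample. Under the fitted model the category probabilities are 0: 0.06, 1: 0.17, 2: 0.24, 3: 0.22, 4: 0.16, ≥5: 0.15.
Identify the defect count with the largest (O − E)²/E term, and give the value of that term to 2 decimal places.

Expected counts E_i = n·p_i: 278×0.06 = 16.68, 278×0.17 = 47.26, 278×0.24 = 66.72, 278×0.22 = 61.16, 278×0.16 = 44.48, 278×0.15 = 41.7.
χ² = (17−16.68)²/16.68 + (58−47.26)²/47.26 + (65−66.72)²/66.72 + (54−61.16)²/61.16 + (27−44.48)²/44.48 + (57−41.7)²/41.7
   = 0.006 + 2.441 + 0.044 + 0.838 + 6.869 + 5.614
The largest term is for 4: 6.87.

4, 6.87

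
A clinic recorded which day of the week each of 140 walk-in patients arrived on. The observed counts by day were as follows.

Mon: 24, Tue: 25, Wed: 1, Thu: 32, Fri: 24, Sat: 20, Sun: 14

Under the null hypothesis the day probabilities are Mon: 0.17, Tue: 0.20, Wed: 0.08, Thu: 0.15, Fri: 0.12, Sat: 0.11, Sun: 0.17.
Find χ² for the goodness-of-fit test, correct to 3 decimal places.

Expected counts E_i = n·p_i: 140×0.17 = 23.8, 140×0.20 = 28, 140×0.08 = 11.2, 140×0.15 = 21, 140×0.12 = 16.8, 140×0.11 = 15.4, 140×0.17 = 23.8.
Mon: (24 − 23.8)²/23.8 = 0.04/23.8 = 0.0017
Tue: (25 − 28)²/28 = 9/28 = 0.3214
Wed: (1 − 11.2)²/11.2 = 104.04/11.2 = 9.2893
Thu: (32 − 21)²/21 = 121/21 = 5.7619
Fri: (24 − 16.8)²/16.8 = 51.84/16.8 = 3.0857
Sat: (20 − 15.4)²/15.4 = 21.16/15.4 = 1.3740
Sun: (14 − 23.8)²/23.8 = 96.04/23.8 = 4.0353
Sum = 23.869

23.869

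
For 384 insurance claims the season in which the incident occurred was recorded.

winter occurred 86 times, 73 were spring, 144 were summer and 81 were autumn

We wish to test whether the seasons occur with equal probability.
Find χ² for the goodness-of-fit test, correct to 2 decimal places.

Expected count for each of the 4 categories: 384/4 = 96.
χ² = (86−96)²/96 + (73−96)²/96 + (144−96)²/96 + (81−96)²/96
   = 1.042 + 5.510 + 24.000 + 2.344
Sum = 32.90

32.90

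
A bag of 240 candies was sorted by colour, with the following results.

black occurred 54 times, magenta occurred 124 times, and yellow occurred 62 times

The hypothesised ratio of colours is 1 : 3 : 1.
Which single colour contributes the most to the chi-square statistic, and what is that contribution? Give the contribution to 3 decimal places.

Ratio total = 5. Expected counts: 240×1/5 = 48, 240×3/5 = 144, 240×1/5 = 48.
χ² = (54−48)²/48 + (124−144)²/144 + (62−48)²/48
   = 0.7500 + 2.7778 + 4.0833
The largest term is for yellow: 4.083.

yellow, 4.083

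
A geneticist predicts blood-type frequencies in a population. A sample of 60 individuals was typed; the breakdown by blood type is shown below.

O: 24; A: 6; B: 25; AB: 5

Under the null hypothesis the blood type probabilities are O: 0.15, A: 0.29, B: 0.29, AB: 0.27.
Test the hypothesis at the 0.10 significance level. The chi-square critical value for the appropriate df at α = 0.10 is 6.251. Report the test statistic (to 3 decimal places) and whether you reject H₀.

43.532; reject

Expected counts E_i = n·p_i: 60×0.15 = 9, 60×0.29 = 17.4, 60×0.29 = 17.4, 60×0.27 = 16.2.
cat         O        E   (O−E)²/E
O          24        9    25.0000
A           6     17.4     7.4690
B          25     17.4     3.3195
AB          5     16.2     7.7432
Sum = 43.532
df = 3. Since 43.532 > 6.251, we reject H₀.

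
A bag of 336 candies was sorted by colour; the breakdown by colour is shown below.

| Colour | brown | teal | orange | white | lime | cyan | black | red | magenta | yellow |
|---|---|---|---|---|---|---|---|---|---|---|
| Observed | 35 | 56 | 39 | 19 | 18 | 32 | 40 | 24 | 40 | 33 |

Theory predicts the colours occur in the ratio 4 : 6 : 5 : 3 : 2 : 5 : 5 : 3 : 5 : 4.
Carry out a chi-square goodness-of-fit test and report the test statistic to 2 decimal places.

4.56

Ratio total = 42. Expected counts: 336×4/42 = 32, 336×6/42 = 48, 336×5/42 = 40, 336×3/42 = 24, 336×2/42 = 16, 336×5/42 = 40, 336×5/42 = 40, 336×3/42 = 24, 336×5/42 = 40, 336×4/42 = 32.
brown: (35 − 32)²/32 = 9/32 = 0.281
teal: (56 − 48)²/48 = 64/48 = 1.333
orange: (39 − 40)²/40 = 1/40 = 0.025
white: (19 − 24)²/24 = 25/24 = 1.042
lime: (18 − 16)²/16 = 4/16 = 0.250
cyan: (32 − 40)²/40 = 64/40 = 1.600
black: (40 − 40)²/40 = 0/40 = 0.000
red: (24 − 24)²/24 = 0/24 = 0.000
magenta: (40 − 40)²/40 = 0/40 = 0.000
yellow: (33 − 32)²/32 = 1/32 = 0.031
Sum = 4.56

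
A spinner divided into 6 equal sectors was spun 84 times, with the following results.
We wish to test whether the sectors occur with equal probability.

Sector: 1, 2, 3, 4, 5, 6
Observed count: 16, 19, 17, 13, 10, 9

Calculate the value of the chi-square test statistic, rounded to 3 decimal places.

5.714

Under H₀ each category has probability 1/6, so each expected count is 84/6 = 14.
cat         O        E   (O−E)²/E
1          16       14     0.2857
2          19       14     1.7857
3          17       14     0.6429
4          13       14     0.0714
5          10       14     1.1429
6           9       14     1.7857
Sum = 5.714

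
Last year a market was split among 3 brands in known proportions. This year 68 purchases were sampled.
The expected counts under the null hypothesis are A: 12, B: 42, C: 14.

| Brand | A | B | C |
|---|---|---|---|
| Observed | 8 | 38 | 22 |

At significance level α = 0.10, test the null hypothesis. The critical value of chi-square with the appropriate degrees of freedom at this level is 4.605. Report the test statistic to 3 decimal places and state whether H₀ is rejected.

6.286; reject

A: (8 − 12)²/12 = 16/12 = 1.3333
B: (38 − 42)²/42 = 16/42 = 0.3810
C: (22 − 14)²/14 = 64/14 = 4.5714
Sum = 6.286
df = 2. Since 6.286 > 4.605, we reject H₀.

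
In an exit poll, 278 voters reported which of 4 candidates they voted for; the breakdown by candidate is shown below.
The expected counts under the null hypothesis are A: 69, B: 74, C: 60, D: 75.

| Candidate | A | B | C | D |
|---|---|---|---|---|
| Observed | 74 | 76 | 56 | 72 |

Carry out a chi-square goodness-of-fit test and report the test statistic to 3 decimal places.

0.803

A: (74 − 69)²/69 = 25/69 = 0.3623
B: (76 − 74)²/74 = 4/74 = 0.0541
C: (56 − 60)²/60 = 16/60 = 0.2667
D: (72 − 75)²/75 = 9/75 = 0.1200
Sum = 0.803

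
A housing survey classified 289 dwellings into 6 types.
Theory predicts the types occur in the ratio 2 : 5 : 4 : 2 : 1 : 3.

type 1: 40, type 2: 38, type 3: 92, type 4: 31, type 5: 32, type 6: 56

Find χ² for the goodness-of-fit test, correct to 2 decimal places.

49.51

Ratio total = 17. Expected counts: 289×2/17 = 34, 289×5/17 = 85, 289×4/17 = 68, 289×2/17 = 34, 289×1/17 = 17, 289×3/17 = 51.
χ² = (40−34)²/34 + (38−85)²/85 + (92−68)²/68 + (31−34)²/34 + (32−17)²/17 + (56−51)²/51
   = 1.059 + 25.988 + 8.471 + 0.265 + 13.235 + 0.490
Sum = 49.51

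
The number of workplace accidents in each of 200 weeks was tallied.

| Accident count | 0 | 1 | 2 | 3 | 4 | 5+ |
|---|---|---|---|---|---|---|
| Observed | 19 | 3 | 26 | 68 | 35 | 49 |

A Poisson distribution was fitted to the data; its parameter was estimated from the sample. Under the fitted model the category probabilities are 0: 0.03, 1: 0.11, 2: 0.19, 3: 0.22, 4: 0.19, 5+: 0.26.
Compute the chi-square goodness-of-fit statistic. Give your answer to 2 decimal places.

61.87

Expected counts E_i = n·p_i: 200×0.03 = 6, 200×0.11 = 22, 200×0.19 = 38, 200×0.22 = 44, 200×0.19 = 38, 200×0.26 = 52.
χ² = (19−6)²/6 + (3−22)²/22 + (26−38)²/38 + (68−44)²/44 + (35−38)²/38 + (49−52)²/52
   = 28.167 + 16.409 + 3.789 + 13.091 + 0.237 + 0.173
Sum = 61.87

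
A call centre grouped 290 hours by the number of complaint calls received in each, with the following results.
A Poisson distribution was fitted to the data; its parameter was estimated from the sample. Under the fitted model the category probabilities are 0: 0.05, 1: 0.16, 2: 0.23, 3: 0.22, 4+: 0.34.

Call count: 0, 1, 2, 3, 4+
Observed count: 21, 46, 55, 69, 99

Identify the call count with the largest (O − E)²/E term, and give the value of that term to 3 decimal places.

0, 2.914

Expected counts E_i = n·p_i: 290×0.05 = 14.5, 290×0.16 = 46.4, 290×0.23 = 66.7, 290×0.22 = 63.8, 290×0.34 = 98.6.
0: (21 − 14.5)²/14.5 = 42.25/14.5 = 2.9138
1: (46 − 46.4)²/46.4 = 0.16/46.4 = 0.0034
2: (55 − 66.7)²/66.7 = 136.89/66.7 = 2.0523
3: (69 − 63.8)²/63.8 = 27.04/63.8 = 0.4238
4+: (99 − 98.6)²/98.6 = 0.16/98.6 = 0.0016
The largest term is for 0: 2.914.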